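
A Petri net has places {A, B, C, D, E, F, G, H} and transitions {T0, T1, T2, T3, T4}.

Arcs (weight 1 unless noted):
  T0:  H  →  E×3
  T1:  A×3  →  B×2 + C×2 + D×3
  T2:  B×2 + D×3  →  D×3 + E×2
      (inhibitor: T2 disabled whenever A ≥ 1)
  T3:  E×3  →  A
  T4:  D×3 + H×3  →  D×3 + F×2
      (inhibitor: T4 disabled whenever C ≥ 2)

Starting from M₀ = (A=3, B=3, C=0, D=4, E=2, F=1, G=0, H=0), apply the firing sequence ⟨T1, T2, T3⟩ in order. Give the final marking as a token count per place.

step 1: fire T1:  (A=3, B=3, C=0, D=4, E=2, F=1, G=0, H=0) → (A=0, B=5, C=2, D=7, E=2, F=1, G=0, H=0)
step 2: fire T2:  (A=0, B=5, C=2, D=7, E=2, F=1, G=0, H=0) → (A=0, B=3, C=2, D=7, E=4, F=1, G=0, H=0)
step 3: fire T3:  (A=0, B=3, C=2, D=7, E=4, F=1, G=0, H=0) → (A=1, B=3, C=2, D=7, E=1, F=1, G=0, H=0)

(A=1, B=3, C=2, D=7, E=1, F=1, G=0, H=0)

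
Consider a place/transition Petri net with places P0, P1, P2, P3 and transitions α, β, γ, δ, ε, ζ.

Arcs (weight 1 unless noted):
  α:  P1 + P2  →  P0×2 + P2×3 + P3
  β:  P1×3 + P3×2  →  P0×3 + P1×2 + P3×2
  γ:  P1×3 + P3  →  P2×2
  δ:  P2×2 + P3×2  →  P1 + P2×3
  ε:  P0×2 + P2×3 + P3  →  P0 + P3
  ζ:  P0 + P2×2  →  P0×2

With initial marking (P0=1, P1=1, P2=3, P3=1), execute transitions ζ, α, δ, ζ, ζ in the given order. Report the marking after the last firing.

step 1: fire ζ:  (P0=1, P1=1, P2=3, P3=1) → (P0=2, P1=1, P2=1, P3=1)
step 2: fire α:  (P0=2, P1=1, P2=1, P3=1) → (P0=4, P1=0, P2=3, P3=2)
step 3: fire δ:  (P0=4, P1=0, P2=3, P3=2) → (P0=4, P1=1, P2=4, P3=0)
step 4: fire ζ:  (P0=4, P1=1, P2=4, P3=0) → (P0=5, P1=1, P2=2, P3=0)
step 5: fire ζ:  (P0=5, P1=1, P2=2, P3=0) → (P0=6, P1=1, P2=0, P3=0)

(P0=6, P1=1, P2=0, P3=0)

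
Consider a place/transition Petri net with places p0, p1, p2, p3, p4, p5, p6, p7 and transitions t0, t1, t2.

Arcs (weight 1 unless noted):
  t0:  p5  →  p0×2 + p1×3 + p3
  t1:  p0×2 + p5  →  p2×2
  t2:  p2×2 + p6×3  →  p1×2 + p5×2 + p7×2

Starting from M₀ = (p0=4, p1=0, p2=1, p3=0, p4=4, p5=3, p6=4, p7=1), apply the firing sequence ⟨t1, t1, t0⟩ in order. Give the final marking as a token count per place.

(p0=2, p1=3, p2=5, p3=1, p4=4, p5=0, p6=4, p7=1)

step 1: fire t1:  (p0=4, p1=0, p2=1, p3=0, p4=4, p5=3, p6=4, p7=1) → (p0=2, p1=0, p2=3, p3=0, p4=4, p5=2, p6=4, p7=1)
step 2: fire t1:  (p0=2, p1=0, p2=3, p3=0, p4=4, p5=2, p6=4, p7=1) → (p0=0, p1=0, p2=5, p3=0, p4=4, p5=1, p6=4, p7=1)
step 3: fire t0:  (p0=0, p1=0, p2=5, p3=0, p4=4, p5=1, p6=4, p7=1) → (p0=2, p1=3, p2=5, p3=1, p4=4, p5=0, p6=4, p7=1)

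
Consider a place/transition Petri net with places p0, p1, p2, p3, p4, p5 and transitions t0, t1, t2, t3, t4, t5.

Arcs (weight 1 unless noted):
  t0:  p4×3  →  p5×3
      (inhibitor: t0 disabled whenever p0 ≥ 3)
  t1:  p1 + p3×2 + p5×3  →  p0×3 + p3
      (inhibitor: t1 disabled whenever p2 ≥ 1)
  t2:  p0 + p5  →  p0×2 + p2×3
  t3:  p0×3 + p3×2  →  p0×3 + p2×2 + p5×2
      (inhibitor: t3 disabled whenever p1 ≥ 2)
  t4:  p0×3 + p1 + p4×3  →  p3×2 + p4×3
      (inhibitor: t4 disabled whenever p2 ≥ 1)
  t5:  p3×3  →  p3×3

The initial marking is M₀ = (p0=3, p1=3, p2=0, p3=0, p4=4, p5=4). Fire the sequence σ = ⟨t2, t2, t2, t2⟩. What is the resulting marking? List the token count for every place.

(p0=7, p1=3, p2=12, p3=0, p4=4, p5=0)

step 1: fire t2:  (p0=3, p1=3, p2=0, p3=0, p4=4, p5=4) → (p0=4, p1=3, p2=3, p3=0, p4=4, p5=3)
step 2: fire t2:  (p0=4, p1=3, p2=3, p3=0, p4=4, p5=3) → (p0=5, p1=3, p2=6, p3=0, p4=4, p5=2)
step 3: fire t2:  (p0=5, p1=3, p2=6, p3=0, p4=4, p5=2) → (p0=6, p1=3, p2=9, p3=0, p4=4, p5=1)
step 4: fire t2:  (p0=6, p1=3, p2=9, p3=0, p4=4, p5=1) → (p0=7, p1=3, p2=12, p3=0, p4=4, p5=0)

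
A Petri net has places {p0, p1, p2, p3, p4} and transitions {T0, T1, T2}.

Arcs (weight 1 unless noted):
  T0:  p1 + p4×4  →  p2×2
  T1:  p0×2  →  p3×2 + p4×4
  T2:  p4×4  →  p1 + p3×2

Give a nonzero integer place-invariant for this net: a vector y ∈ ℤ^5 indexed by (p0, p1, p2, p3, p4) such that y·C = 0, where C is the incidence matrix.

Incidence matrix C (rows=places, cols=transitions):
       T0   T1   T2
   p0   0   -2    0
   p1  -1    0    1
   p2   2    0    0
   p3   0    2    2
   p4  -4    4   -4

Candidate y = [1, -2, -1, 1, 0]; check y·C column-wise:
  col T0: 1·0 + -2·-1 + -1·2 + 1·0 + 0·-4 = 0
  col T1: 1·-2 + -2·0 + -1·0 + 1·2 + 0·4 = 0
  col T2: 1·0 + -2·1 + -1·0 + 1·2 + 0·-4 = 0

y = (p0:1, p1:-2, p2:-1, p3:1, p4:0)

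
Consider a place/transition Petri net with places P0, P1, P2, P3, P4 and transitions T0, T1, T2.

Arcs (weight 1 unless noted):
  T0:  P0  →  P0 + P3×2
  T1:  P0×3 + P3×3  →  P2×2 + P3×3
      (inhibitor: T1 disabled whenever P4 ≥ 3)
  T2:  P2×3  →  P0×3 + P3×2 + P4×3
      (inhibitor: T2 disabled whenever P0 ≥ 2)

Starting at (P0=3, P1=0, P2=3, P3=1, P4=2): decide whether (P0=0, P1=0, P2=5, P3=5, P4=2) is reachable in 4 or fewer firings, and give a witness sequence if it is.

step 1: fire T0:  (P0=3, P1=0, P2=3, P3=1, P4=2) → (P0=3, P1=0, P2=3, P3=3, P4=2)
step 2: fire T0:  (P0=3, P1=0, P2=3, P3=3, P4=2) → (P0=3, P1=0, P2=3, P3=5, P4=2)
step 3: fire T1:  (P0=3, P1=0, P2=3, P3=5, P4=2) → (P0=0, P1=0, P2=5, P3=5, P4=2)

YES — reachable via ⟨T0, T0, T1⟩ (3 firings)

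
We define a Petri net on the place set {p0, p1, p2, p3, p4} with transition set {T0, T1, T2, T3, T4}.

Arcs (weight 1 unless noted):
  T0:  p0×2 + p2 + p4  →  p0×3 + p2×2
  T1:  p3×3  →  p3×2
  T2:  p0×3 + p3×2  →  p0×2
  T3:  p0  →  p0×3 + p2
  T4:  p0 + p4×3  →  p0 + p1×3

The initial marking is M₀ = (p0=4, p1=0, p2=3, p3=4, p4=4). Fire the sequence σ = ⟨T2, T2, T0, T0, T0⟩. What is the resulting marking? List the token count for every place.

(p0=5, p1=0, p2=6, p3=0, p4=1)

step 1: fire T2:  (p0=4, p1=0, p2=3, p3=4, p4=4) → (p0=3, p1=0, p2=3, p3=2, p4=4)
step 2: fire T2:  (p0=3, p1=0, p2=3, p3=2, p4=4) → (p0=2, p1=0, p2=3, p3=0, p4=4)
step 3: fire T0:  (p0=2, p1=0, p2=3, p3=0, p4=4) → (p0=3, p1=0, p2=4, p3=0, p4=3)
step 4: fire T0:  (p0=3, p1=0, p2=4, p3=0, p4=3) → (p0=4, p1=0, p2=5, p3=0, p4=2)
step 5: fire T0:  (p0=4, p1=0, p2=5, p3=0, p4=2) → (p0=5, p1=0, p2=6, p3=0, p4=1)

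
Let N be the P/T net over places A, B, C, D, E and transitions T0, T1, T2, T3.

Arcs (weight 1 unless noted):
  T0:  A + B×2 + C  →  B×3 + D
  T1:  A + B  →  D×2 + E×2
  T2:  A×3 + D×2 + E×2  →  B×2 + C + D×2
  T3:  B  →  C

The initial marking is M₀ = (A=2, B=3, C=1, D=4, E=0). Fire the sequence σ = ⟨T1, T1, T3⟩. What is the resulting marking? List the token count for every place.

(A=0, B=0, C=2, D=8, E=4)

step 1: fire T1:  (A=2, B=3, C=1, D=4, E=0) → (A=1, B=2, C=1, D=6, E=2)
step 2: fire T1:  (A=1, B=2, C=1, D=6, E=2) → (A=0, B=1, C=1, D=8, E=4)
step 3: fire T3:  (A=0, B=1, C=1, D=8, E=4) → (A=0, B=0, C=2, D=8, E=4)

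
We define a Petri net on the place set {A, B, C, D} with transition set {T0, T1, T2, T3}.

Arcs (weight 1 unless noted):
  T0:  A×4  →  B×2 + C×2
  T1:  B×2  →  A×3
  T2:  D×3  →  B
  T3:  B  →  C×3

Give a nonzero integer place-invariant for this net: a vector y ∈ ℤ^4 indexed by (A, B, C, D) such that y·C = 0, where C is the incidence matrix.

Incidence matrix C (rows=places, cols=transitions):
       T0   T1   T2   T3
    A  -4    3    0    0
    B   2   -2    1   -1
    C   2    0    0    3
    D   0    0   -3    0

Candidate y = [2, 3, 1, 1]; check y·C column-wise:
  col T0: 2·-4 + 3·2 + 1·2 + 1·0 = 0
  col T1: 2·3 + 3·-2 + 1·0 + 1·0 = 0
  col T2: 2·0 + 3·1 + 1·0 + 1·-3 = 0
  col T3: 2·0 + 3·-1 + 1·3 + 1·0 = 0

y = (A:2, B:3, C:1, D:1)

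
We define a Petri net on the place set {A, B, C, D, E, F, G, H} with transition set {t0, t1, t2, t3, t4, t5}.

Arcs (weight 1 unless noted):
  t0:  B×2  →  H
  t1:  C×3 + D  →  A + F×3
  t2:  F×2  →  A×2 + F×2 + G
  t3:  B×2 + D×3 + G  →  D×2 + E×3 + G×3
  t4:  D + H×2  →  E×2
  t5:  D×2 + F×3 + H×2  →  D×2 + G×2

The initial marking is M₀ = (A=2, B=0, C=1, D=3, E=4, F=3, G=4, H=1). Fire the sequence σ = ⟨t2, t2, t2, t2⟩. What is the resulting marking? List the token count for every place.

step 1: fire t2:  (A=2, B=0, C=1, D=3, E=4, F=3, G=4, H=1) → (A=4, B=0, C=1, D=3, E=4, F=3, G=5, H=1)
step 2: fire t2:  (A=4, B=0, C=1, D=3, E=4, F=3, G=5, H=1) → (A=6, B=0, C=1, D=3, E=4, F=3, G=6, H=1)
step 3: fire t2:  (A=6, B=0, C=1, D=3, E=4, F=3, G=6, H=1) → (A=8, B=0, C=1, D=3, E=4, F=3, G=7, H=1)
step 4: fire t2:  (A=8, B=0, C=1, D=3, E=4, F=3, G=7, H=1) → (A=10, B=0, C=1, D=3, E=4, F=3, G=8, H=1)

(A=10, B=0, C=1, D=3, E=4, F=3, G=8, H=1)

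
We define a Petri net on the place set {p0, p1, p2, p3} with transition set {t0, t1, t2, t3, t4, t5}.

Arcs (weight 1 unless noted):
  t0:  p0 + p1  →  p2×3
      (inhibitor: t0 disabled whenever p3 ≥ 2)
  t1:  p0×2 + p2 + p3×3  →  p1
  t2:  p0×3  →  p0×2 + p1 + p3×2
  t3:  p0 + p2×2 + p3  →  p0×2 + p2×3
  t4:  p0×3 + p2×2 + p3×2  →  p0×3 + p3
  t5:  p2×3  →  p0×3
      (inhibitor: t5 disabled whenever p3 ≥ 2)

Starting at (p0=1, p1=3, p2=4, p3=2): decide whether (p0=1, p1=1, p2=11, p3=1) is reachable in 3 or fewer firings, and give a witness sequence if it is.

NO — not reachable within 3 firings

depth 0: 1 marking
depth 1: 2 markings reached so far
depth 2: 5 markings reached so far
depth 3: 11 markings reached so far
target is not among the 11 markings reachable within 3 steps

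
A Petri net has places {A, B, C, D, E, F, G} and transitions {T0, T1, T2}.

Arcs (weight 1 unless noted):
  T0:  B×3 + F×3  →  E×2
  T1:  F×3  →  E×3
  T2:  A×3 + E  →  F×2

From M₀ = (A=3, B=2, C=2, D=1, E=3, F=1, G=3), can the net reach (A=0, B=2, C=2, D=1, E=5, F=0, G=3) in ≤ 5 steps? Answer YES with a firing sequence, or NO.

step 1: fire T2:  (A=3, B=2, C=2, D=1, E=3, F=1, G=3) → (A=0, B=2, C=2, D=1, E=2, F=3, G=3)
step 2: fire T1:  (A=0, B=2, C=2, D=1, E=2, F=3, G=3) → (A=0, B=2, C=2, D=1, E=5, F=0, G=3)

YES — reachable via ⟨T2, T1⟩ (2 firings)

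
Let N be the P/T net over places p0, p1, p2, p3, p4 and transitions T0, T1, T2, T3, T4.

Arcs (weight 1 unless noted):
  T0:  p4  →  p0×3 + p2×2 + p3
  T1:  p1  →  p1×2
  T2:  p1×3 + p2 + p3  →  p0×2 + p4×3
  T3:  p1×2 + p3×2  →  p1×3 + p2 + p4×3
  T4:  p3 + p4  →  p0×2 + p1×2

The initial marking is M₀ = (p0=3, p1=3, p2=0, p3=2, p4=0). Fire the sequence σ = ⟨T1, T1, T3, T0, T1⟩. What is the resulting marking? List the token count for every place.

step 1: fire T1:  (p0=3, p1=3, p2=0, p3=2, p4=0) → (p0=3, p1=4, p2=0, p3=2, p4=0)
step 2: fire T1:  (p0=3, p1=4, p2=0, p3=2, p4=0) → (p0=3, p1=5, p2=0, p3=2, p4=0)
step 3: fire T3:  (p0=3, p1=5, p2=0, p3=2, p4=0) → (p0=3, p1=6, p2=1, p3=0, p4=3)
step 4: fire T0:  (p0=3, p1=6, p2=1, p3=0, p4=3) → (p0=6, p1=6, p2=3, p3=1, p4=2)
step 5: fire T1:  (p0=6, p1=6, p2=3, p3=1, p4=2) → (p0=6, p1=7, p2=3, p3=1, p4=2)

(p0=6, p1=7, p2=3, p3=1, p4=2)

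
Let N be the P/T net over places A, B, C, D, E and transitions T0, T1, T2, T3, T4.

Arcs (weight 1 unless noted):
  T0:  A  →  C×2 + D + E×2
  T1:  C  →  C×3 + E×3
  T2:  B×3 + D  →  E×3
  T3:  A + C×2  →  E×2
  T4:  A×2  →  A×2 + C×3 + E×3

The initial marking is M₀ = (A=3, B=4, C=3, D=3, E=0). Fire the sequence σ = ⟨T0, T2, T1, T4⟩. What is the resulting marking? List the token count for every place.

step 1: fire T0:  (A=3, B=4, C=3, D=3, E=0) → (A=2, B=4, C=5, D=4, E=2)
step 2: fire T2:  (A=2, B=4, C=5, D=4, E=2) → (A=2, B=1, C=5, D=3, E=5)
step 3: fire T1:  (A=2, B=1, C=5, D=3, E=5) → (A=2, B=1, C=7, D=3, E=8)
step 4: fire T4:  (A=2, B=1, C=7, D=3, E=8) → (A=2, B=1, C=10, D=3, E=11)

(A=2, B=1, C=10, D=3, E=11)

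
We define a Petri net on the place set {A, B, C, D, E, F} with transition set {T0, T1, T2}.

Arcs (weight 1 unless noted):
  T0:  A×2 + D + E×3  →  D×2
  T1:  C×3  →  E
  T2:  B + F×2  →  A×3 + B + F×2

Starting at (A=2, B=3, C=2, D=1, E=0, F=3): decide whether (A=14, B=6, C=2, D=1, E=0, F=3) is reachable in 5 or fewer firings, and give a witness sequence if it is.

NO — not reachable within 5 firings

depth 0: 1 marking
depth 1: 2 markings reached so far
depth 2: 3 markings reached so far
depth 3: 4 markings reached so far
depth 4: 5 markings reached so far
depth 5: 6 markings reached so far
target is not among the 6 markings reachable within 5 steps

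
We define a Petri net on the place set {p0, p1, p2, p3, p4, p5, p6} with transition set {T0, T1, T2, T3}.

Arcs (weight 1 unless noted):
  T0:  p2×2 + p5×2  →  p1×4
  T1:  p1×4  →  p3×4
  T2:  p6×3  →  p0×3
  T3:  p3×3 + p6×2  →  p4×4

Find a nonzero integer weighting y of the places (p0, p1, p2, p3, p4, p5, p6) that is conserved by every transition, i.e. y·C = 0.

y = (p0:0, p1:4, p2:8, p3:4, p4:3, p5:0, p6:0)

Incidence matrix C (rows=places, cols=transitions):
       T0   T1   T2   T3
   p0   0    0    3    0
   p1   4   -4    0    0
   p2  -2    0    0    0
   p3   0    4    0   -3
   p4   0    0    0    4
   p5  -2    0    0    0
   p6   0    0   -3   -2

Candidate y = [0, 4, 8, 4, 3, 0, 0]; check y·C column-wise:
  col T0: 4·4 + 8·-2 + 4·0 + 3·0 + 0·-2 = 0
  col T1: 4·-4 + 8·0 + 4·4 + 3·0 = 0
  col T2: 0·3 + 4·0 + 8·0 + 4·0 + 3·0 + 0·-3 = 0
  col T3: 4·0 + 8·0 + 4·-3 + 3·4 + 0·-2 = 0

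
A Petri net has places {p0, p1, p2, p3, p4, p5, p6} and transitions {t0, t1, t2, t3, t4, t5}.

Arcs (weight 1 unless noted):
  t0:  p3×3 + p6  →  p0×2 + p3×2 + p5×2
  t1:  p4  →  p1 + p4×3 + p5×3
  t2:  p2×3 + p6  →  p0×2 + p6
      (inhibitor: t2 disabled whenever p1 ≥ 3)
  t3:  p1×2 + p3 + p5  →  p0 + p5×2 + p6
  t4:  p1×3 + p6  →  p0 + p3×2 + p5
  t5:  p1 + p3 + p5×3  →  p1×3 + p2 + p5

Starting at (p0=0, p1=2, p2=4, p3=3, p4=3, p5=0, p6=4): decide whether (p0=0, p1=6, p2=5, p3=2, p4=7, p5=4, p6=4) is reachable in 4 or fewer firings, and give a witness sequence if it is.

YES — reachable via ⟨t1, t1, t5⟩ (3 firings)

step 1: fire t1:  (p0=0, p1=2, p2=4, p3=3, p4=3, p5=0, p6=4) → (p0=0, p1=3, p2=4, p3=3, p4=5, p5=3, p6=4)
step 2: fire t1:  (p0=0, p1=3, p2=4, p3=3, p4=5, p5=3, p6=4) → (p0=0, p1=4, p2=4, p3=3, p4=7, p5=6, p6=4)
step 3: fire t5:  (p0=0, p1=4, p2=4, p3=3, p4=7, p5=6, p6=4) → (p0=0, p1=6, p2=5, p3=2, p4=7, p5=4, p6=4)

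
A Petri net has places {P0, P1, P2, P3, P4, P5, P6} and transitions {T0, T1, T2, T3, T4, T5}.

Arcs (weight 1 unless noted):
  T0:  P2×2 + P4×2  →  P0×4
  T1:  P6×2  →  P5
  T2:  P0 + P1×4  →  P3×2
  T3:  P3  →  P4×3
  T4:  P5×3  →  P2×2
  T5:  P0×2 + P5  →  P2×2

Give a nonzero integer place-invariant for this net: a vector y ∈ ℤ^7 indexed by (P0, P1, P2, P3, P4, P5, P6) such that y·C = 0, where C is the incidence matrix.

y = (P0:2, P1:1, P2:3, P3:3, P4:1, P5:2, P6:1)

Incidence matrix C (rows=places, cols=transitions):
       T0   T1   T2   T3   T4   T5
   P0   4    0   -1    0    0   -2
   P1   0    0   -4    0    0    0
   P2  -2    0    0    0    2    2
   P3   0    0    2   -1    0    0
   P4  -2    0    0    3    0    0
   P5   0    1    0    0   -3   -1
   P6   0   -2    0    0    0    0

Candidate y = [2, 1, 3, 3, 1, 2, 1]; check y·C column-wise:
  col T0: 2·4 + 1·0 + 3·-2 + 3·0 + 1·-2 + 2·0 + 1·0 = 0
  col T1: 2·0 + 1·0 + 3·0 + 3·0 + 1·0 + 2·1 + 1·-2 = 0
  col T2: 2·-1 + 1·-4 + 3·0 + 3·2 + 1·0 + 2·0 + 1·0 = 0
  col T3: 2·0 + 1·0 + 3·0 + 3·-1 + 1·3 + 2·0 + 1·0 = 0
  col T4: 2·0 + 1·0 + 3·2 + 3·0 + 1·0 + 2·-3 + 1·0 = 0
  col T5: 2·-2 + 1·0 + 3·2 + 3·0 + 1·0 + 2·-1 + 1·0 = 0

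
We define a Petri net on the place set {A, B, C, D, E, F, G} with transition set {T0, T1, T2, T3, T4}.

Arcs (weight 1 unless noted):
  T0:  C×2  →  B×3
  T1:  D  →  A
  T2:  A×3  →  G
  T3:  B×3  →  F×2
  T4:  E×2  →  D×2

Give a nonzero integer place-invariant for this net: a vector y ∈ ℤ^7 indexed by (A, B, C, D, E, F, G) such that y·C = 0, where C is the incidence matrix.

y = (A:0, B:2, C:3, D:0, E:0, F:3, G:0)

Incidence matrix C (rows=places, cols=transitions):
       T0   T1   T2   T3   T4
    A   0    1   -3    0    0
    B   3    0    0   -3    0
    C  -2    0    0    0    0
    D   0   -1    0    0    2
    E   0    0    0    0   -2
    F   0    0    0    2    0
    G   0    0    1    0    0

Candidate y = [0, 2, 3, 0, 0, 3, 0]; check y·C column-wise:
  col T0: 2·3 + 3·-2 + 3·0 = 0
  col T1: 0·1 + 2·0 + 3·0 + 0·-1 + 3·0 = 0
  col T2: 0·-3 + 2·0 + 3·0 + 3·0 + 0·1 = 0
  col T3: 2·-3 + 3·0 + 3·2 = 0
  col T4: 2·0 + 3·0 + 0·2 + 0·-2 + 3·0 = 0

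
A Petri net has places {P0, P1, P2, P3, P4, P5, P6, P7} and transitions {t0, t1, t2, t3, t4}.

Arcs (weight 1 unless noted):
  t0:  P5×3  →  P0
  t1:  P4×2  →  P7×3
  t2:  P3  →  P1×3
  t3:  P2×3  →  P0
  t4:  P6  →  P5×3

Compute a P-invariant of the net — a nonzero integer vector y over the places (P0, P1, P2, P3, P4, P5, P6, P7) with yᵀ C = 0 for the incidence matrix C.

Incidence matrix C (rows=places, cols=transitions):
       t0   t1   t2   t3   t4
   P0   1    0    0    1    0
   P1   0    0    3    0    0
   P2   0    0    0   -3    0
   P3   0    0   -1    0    0
   P4   0   -2    0    0    0
   P5  -3    0    0    0    3
   P6   0    0    0    0   -1
   P7   0    3    0    0    0

Candidate y = [0, 1, 0, 3, 0, 0, 0, 0]; check y·C column-wise:
  col t0: 0·1 + 1·0 + 3·0 + 0·-3 = 0
  col t1: 1·0 + 3·0 + 0·-2 + 0·3 = 0
  col t2: 1·3 + 3·-1 = 0
  col t3: 0·1 + 1·0 + 0·-3 + 3·0 = 0
  col t4: 1·0 + 3·0 + 0·3 + 0·-1 = 0

y = (P0:0, P1:1, P2:0, P3:3, P4:0, P5:0, P6:0, P7:0)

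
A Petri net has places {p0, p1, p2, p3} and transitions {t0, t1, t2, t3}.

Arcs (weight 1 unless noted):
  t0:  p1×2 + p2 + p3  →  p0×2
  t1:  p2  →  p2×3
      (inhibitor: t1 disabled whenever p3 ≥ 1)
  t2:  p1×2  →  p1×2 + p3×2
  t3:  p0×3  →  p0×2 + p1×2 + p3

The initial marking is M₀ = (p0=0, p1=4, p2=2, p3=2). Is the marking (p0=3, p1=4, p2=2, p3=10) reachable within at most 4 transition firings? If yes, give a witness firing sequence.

depth 0: 1 marking
depth 1: 3 markings reached so far
depth 2: 6 markings reached so far
depth 3: 10 markings reached so far
depth 4: 15 markings reached so far
target is not among the 15 markings reachable within 4 steps

NO — not reachable within 4 firings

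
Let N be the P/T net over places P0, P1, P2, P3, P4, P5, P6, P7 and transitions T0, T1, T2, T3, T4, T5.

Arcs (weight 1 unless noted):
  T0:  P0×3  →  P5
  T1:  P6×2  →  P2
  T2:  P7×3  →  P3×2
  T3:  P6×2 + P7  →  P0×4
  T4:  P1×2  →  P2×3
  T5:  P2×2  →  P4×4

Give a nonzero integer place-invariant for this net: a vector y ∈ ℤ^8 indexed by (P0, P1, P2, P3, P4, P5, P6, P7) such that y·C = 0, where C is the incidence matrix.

Incidence matrix C (rows=places, cols=transitions):
       T0   T1   T2   T3   T4   T5
   P0  -3    0    0    4    0    0
   P1   0    0    0    0   -2    0
   P2   0    1    0    0    3   -2
   P3   0    0    2    0    0    0
   P4   0    0    0    0    0    4
   P5   1    0    0    0    0    0
   P6   0   -2    0   -2    0    0
   P7   0    0   -3   -1    0    0

Candidate y = [1, 6, 4, 0, 2, 3, 2, 0]; check y·C column-wise:
  col T0: 1·-3 + 6·0 + 4·0 + 2·0 + 3·1 + 2·0 = 0
  col T1: 1·0 + 6·0 + 4·1 + 2·0 + 3·0 + 2·-2 = 0
  col T2: 1·0 + 6·0 + 4·0 + 0·2 + 2·0 + 3·0 + 2·0 + 0·-3 = 0
  col T3: 1·4 + 6·0 + 4·0 + 2·0 + 3·0 + 2·-2 + 0·-1 = 0
  col T4: 1·0 + 6·-2 + 4·3 + 2·0 + 3·0 + 2·0 = 0
  col T5: 1·0 + 6·0 + 4·-2 + 2·4 + 3·0 + 2·0 = 0

y = (P0:1, P1:6, P2:4, P3:0, P4:2, P5:3, P6:2, P7:0)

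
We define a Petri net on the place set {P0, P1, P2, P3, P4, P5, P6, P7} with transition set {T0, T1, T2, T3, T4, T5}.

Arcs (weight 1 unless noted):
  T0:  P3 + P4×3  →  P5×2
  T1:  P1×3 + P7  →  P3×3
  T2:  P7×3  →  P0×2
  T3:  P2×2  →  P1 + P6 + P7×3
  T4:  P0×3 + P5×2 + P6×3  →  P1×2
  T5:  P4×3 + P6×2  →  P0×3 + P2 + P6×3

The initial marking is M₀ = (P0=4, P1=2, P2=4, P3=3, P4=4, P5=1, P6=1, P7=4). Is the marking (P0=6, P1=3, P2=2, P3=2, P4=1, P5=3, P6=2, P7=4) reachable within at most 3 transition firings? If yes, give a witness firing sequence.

step 1: fire T0:  (P0=4, P1=2, P2=4, P3=3, P4=4, P5=1, P6=1, P7=4) → (P0=4, P1=2, P2=4, P3=2, P4=1, P5=3, P6=1, P7=4)
step 2: fire T2:  (P0=4, P1=2, P2=4, P3=2, P4=1, P5=3, P6=1, P7=4) → (P0=6, P1=2, P2=4, P3=2, P4=1, P5=3, P6=1, P7=1)
step 3: fire T3:  (P0=6, P1=2, P2=4, P3=2, P4=1, P5=3, P6=1, P7=1) → (P0=6, P1=3, P2=2, P3=2, P4=1, P5=3, P6=2, P7=4)

YES — reachable via ⟨T0, T2, T3⟩ (3 firings)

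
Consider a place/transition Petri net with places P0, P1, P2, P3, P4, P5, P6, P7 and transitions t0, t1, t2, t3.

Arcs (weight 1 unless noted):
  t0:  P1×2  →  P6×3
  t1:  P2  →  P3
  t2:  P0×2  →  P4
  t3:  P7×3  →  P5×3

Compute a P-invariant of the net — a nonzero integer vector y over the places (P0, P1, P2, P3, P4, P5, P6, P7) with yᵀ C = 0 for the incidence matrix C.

Incidence matrix C (rows=places, cols=transitions):
       t0   t1   t2   t3
   P0   0    0   -2    0
   P1  -2    0    0    0
   P2   0   -1    0    0
   P3   0    1    0    0
   P4   0    0    1    0
   P5   0    0    0    3
   P6   3    0    0    0
   P7   0    0    0   -3

Candidate y = [0, 0, 1, 1, 0, 0, 0, 0]; check y·C column-wise:
  col t0: 0·-2 + 1·0 + 1·0 + 0·3 = 0
  col t1: 1·-1 + 1·1 = 0
  col t2: 0·-2 + 1·0 + 1·0 + 0·1 = 0
  col t3: 1·0 + 1·0 + 0·3 + 0·-3 = 0

y = (P0:0, P1:0, P2:1, P3:1, P4:0, P5:0, P6:0, P7:0)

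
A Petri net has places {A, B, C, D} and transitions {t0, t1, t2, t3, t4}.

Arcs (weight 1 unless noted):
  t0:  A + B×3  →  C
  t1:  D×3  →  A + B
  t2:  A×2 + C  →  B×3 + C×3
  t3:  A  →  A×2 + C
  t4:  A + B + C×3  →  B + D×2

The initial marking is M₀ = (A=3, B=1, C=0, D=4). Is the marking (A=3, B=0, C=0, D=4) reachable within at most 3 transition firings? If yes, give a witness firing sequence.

depth 0: 1 marking
depth 1: 3 markings reached so far
depth 2: 6 markings reached so far
depth 3: 13 markings reached so far
target is not among the 13 markings reachable within 3 steps

NO — not reachable within 3 firings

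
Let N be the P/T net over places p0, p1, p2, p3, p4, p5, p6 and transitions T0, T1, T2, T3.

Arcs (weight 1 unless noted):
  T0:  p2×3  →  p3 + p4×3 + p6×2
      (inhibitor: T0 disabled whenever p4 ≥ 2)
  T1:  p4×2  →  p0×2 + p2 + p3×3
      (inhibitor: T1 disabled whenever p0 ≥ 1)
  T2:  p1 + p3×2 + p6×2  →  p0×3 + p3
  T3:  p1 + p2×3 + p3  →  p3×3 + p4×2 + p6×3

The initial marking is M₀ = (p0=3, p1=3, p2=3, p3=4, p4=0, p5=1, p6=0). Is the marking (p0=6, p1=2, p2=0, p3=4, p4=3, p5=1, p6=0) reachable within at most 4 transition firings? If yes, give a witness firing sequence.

step 1: fire T0:  (p0=3, p1=3, p2=3, p3=4, p4=0, p5=1, p6=0) → (p0=3, p1=3, p2=0, p3=5, p4=3, p5=1, p6=2)
step 2: fire T2:  (p0=3, p1=3, p2=0, p3=5, p4=3, p5=1, p6=2) → (p0=6, p1=2, p2=0, p3=4, p4=3, p5=1, p6=0)

YES — reachable via ⟨T0, T2⟩ (2 firings)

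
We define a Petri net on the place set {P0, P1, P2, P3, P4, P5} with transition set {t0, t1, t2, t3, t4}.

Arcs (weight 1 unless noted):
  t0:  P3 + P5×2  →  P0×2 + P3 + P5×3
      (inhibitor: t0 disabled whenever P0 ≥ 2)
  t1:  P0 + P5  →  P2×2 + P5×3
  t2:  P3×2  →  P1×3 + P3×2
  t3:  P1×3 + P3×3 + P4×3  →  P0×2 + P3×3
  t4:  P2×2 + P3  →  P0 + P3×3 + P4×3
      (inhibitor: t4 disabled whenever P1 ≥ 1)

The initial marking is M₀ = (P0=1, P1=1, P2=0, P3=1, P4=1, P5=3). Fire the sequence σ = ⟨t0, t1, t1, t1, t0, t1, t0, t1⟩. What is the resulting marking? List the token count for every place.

step 1: fire t0:  (P0=1, P1=1, P2=0, P3=1, P4=1, P5=3) → (P0=3, P1=1, P2=0, P3=1, P4=1, P5=4)
step 2: fire t1:  (P0=3, P1=1, P2=0, P3=1, P4=1, P5=4) → (P0=2, P1=1, P2=2, P3=1, P4=1, P5=6)
step 3: fire t1:  (P0=2, P1=1, P2=2, P3=1, P4=1, P5=6) → (P0=1, P1=1, P2=4, P3=1, P4=1, P5=8)
step 4: fire t1:  (P0=1, P1=1, P2=4, P3=1, P4=1, P5=8) → (P0=0, P1=1, P2=6, P3=1, P4=1, P5=10)
step 5: fire t0:  (P0=0, P1=1, P2=6, P3=1, P4=1, P5=10) → (P0=2, P1=1, P2=6, P3=1, P4=1, P5=11)
step 6: fire t1:  (P0=2, P1=1, P2=6, P3=1, P4=1, P5=11) → (P0=1, P1=1, P2=8, P3=1, P4=1, P5=13)
step 7: fire t0:  (P0=1, P1=1, P2=8, P3=1, P4=1, P5=13) → (P0=3, P1=1, P2=8, P3=1, P4=1, P5=14)
step 8: fire t1:  (P0=3, P1=1, P2=8, P3=1, P4=1, P5=14) → (P0=2, P1=1, P2=10, P3=1, P4=1, P5=16)

(P0=2, P1=1, P2=10, P3=1, P4=1, P5=16)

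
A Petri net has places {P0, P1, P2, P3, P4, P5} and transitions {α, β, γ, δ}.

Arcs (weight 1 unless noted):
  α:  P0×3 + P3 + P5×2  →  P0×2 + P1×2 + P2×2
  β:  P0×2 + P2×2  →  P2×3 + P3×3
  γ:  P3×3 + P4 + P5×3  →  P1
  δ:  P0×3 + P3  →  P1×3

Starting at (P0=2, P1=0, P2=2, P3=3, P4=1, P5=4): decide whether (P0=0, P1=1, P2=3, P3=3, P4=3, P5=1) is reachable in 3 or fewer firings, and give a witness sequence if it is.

NO — not reachable within 3 firings

depth 0: 1 marking
depth 1: 3 markings reached so far
depth 2: 4 markings reached so far
depth 3: 4 markings reached so far
(frontier empty at depth 3; search complete)
target is not among the 4 markings reachable within 3 steps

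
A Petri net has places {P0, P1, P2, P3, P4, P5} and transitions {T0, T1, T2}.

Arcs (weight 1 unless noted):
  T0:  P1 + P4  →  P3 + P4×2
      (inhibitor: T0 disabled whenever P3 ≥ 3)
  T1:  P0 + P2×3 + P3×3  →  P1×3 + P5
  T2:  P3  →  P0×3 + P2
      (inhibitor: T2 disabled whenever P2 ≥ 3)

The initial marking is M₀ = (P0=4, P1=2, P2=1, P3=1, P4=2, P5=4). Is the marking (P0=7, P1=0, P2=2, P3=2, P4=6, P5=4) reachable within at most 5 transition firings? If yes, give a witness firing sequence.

depth 0: 1 marking
depth 1: 3 markings reached so far
depth 2: 5 markings reached so far
depth 3: 7 markings reached so far
depth 4: 8 markings reached so far
depth 5: 8 markings reached so far
(frontier empty at depth 5; search complete)
target is not among the 8 markings reachable within 5 steps

NO — not reachable within 5 firings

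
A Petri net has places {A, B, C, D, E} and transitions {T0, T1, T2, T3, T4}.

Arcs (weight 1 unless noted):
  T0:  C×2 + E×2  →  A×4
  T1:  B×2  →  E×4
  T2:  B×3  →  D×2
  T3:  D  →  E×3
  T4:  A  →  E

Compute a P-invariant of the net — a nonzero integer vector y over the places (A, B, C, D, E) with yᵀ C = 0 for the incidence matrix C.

Incidence matrix C (rows=places, cols=transitions):
       T0   T1   T2   T3   T4
    A   4    0    0    0   -1
    B   0   -2   -3    0    0
    C  -2    0    0    0    0
    D   0    0    2   -1    0
    E  -2    4    0    3    1

Candidate y = [1, 2, 1, 3, 1]; check y·C column-wise:
  col T0: 1·4 + 2·0 + 1·-2 + 3·0 + 1·-2 = 0
  col T1: 1·0 + 2·-2 + 1·0 + 3·0 + 1·4 = 0
  col T2: 1·0 + 2·-3 + 1·0 + 3·2 + 1·0 = 0
  col T3: 1·0 + 2·0 + 1·0 + 3·-1 + 1·3 = 0
  col T4: 1·-1 + 2·0 + 1·0 + 3·0 + 1·1 = 0

y = (A:1, B:2, C:1, D:3, E:1)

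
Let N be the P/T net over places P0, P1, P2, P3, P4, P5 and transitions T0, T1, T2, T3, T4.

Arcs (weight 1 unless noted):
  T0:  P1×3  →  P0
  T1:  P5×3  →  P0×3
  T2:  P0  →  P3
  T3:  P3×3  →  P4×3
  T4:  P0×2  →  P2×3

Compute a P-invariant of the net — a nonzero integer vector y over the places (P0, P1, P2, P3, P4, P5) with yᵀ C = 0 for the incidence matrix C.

Incidence matrix C (rows=places, cols=transitions):
       T0   T1   T2   T3   T4
   P0   1    3   -1    0   -2
   P1  -3    0    0    0    0
   P2   0    0    0    0    3
   P3   0    0    1   -3    0
   P4   0    0    0    3    0
   P5   0   -3    0    0    0

Candidate y = [3, 1, 2, 3, 3, 3]; check y·C column-wise:
  col T0: 3·1 + 1·-3 + 2·0 + 3·0 + 3·0 + 3·0 = 0
  col T1: 3·3 + 1·0 + 2·0 + 3·0 + 3·0 + 3·-3 = 0
  col T2: 3·-1 + 1·0 + 2·0 + 3·1 + 3·0 + 3·0 = 0
  col T3: 3·0 + 1·0 + 2·0 + 3·-3 + 3·3 + 3·0 = 0
  col T4: 3·-2 + 1·0 + 2·3 + 3·0 + 3·0 + 3·0 = 0

y = (P0:3, P1:1, P2:2, P3:3, P4:3, P5:3)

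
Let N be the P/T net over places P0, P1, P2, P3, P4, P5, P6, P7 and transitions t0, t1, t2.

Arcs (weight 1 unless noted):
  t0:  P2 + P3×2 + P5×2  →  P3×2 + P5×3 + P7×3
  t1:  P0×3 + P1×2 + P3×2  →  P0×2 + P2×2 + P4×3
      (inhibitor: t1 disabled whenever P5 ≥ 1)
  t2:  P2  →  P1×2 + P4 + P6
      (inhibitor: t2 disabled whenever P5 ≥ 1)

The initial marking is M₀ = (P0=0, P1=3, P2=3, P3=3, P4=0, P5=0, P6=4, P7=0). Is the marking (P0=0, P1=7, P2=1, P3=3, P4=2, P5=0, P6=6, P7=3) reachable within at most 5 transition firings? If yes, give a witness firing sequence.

NO — not reachable within 5 firings

depth 0: 1 marking
depth 1: 2 markings reached so far
depth 2: 3 markings reached so far
depth 3: 4 markings reached so far
depth 4: 4 markings reached so far
(frontier empty at depth 4; search complete)
target is not among the 4 markings reachable within 5 steps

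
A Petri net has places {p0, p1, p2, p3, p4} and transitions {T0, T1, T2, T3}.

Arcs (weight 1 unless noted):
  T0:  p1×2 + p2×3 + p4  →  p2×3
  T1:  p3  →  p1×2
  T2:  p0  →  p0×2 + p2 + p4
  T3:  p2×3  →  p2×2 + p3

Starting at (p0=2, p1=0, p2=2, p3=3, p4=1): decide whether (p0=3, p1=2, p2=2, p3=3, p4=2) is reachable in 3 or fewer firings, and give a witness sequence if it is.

step 1: fire T1:  (p0=2, p1=0, p2=2, p3=3, p4=1) → (p0=2, p1=2, p2=2, p3=2, p4=1)
step 2: fire T2:  (p0=2, p1=2, p2=2, p3=2, p4=1) → (p0=3, p1=2, p2=3, p3=2, p4=2)
step 3: fire T3:  (p0=3, p1=2, p2=3, p3=2, p4=2) → (p0=3, p1=2, p2=2, p3=3, p4=2)

YES — reachable via ⟨T1, T2, T3⟩ (3 firings)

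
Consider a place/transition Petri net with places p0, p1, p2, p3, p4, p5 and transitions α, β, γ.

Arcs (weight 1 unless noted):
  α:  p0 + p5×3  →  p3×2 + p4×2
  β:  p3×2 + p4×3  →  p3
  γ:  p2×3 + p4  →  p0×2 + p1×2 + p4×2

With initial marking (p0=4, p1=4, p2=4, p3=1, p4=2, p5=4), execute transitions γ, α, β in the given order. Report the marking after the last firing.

step 1: fire γ:  (p0=4, p1=4, p2=4, p3=1, p4=2, p5=4) → (p0=6, p1=6, p2=1, p3=1, p4=3, p5=4)
step 2: fire α:  (p0=6, p1=6, p2=1, p3=1, p4=3, p5=4) → (p0=5, p1=6, p2=1, p3=3, p4=5, p5=1)
step 3: fire β:  (p0=5, p1=6, p2=1, p3=3, p4=5, p5=1) → (p0=5, p1=6, p2=1, p3=2, p4=2, p5=1)

(p0=5, p1=6, p2=1, p3=2, p4=2, p5=1)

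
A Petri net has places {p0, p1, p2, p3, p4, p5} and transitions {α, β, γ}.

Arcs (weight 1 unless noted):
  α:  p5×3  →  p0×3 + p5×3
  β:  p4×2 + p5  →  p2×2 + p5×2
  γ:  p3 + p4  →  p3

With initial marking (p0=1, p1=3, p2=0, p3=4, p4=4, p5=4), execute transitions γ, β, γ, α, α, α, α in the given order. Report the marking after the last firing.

step 1: fire γ:  (p0=1, p1=3, p2=0, p3=4, p4=4, p5=4) → (p0=1, p1=3, p2=0, p3=4, p4=3, p5=4)
step 2: fire β:  (p0=1, p1=3, p2=0, p3=4, p4=3, p5=4) → (p0=1, p1=3, p2=2, p3=4, p4=1, p5=5)
step 3: fire γ:  (p0=1, p1=3, p2=2, p3=4, p4=1, p5=5) → (p0=1, p1=3, p2=2, p3=4, p4=0, p5=5)
step 4: fire α:  (p0=1, p1=3, p2=2, p3=4, p4=0, p5=5) → (p0=4, p1=3, p2=2, p3=4, p4=0, p5=5)
step 5: fire α:  (p0=4, p1=3, p2=2, p3=4, p4=0, p5=5) → (p0=7, p1=3, p2=2, p3=4, p4=0, p5=5)
step 6: fire α:  (p0=7, p1=3, p2=2, p3=4, p4=0, p5=5) → (p0=10, p1=3, p2=2, p3=4, p4=0, p5=5)
step 7: fire α:  (p0=10, p1=3, p2=2, p3=4, p4=0, p5=5) → (p0=13, p1=3, p2=2, p3=4, p4=0, p5=5)

(p0=13, p1=3, p2=2, p3=4, p4=0, p5=5)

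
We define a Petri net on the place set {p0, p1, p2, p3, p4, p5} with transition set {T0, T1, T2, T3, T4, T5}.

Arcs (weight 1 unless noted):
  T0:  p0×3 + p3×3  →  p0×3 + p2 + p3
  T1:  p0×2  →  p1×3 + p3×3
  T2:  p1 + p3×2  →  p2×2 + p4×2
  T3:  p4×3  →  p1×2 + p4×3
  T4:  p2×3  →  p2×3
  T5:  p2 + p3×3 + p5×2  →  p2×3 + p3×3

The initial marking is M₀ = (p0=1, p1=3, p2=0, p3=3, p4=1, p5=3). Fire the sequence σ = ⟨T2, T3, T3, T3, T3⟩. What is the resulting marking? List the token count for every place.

step 1: fire T2:  (p0=1, p1=3, p2=0, p3=3, p4=1, p5=3) → (p0=1, p1=2, p2=2, p3=1, p4=3, p5=3)
step 2: fire T3:  (p0=1, p1=2, p2=2, p3=1, p4=3, p5=3) → (p0=1, p1=4, p2=2, p3=1, p4=3, p5=3)
step 3: fire T3:  (p0=1, p1=4, p2=2, p3=1, p4=3, p5=3) → (p0=1, p1=6, p2=2, p3=1, p4=3, p5=3)
step 4: fire T3:  (p0=1, p1=6, p2=2, p3=1, p4=3, p5=3) → (p0=1, p1=8, p2=2, p3=1, p4=3, p5=3)
step 5: fire T3:  (p0=1, p1=8, p2=2, p3=1, p4=3, p5=3) → (p0=1, p1=10, p2=2, p3=1, p4=3, p5=3)

(p0=1, p1=10, p2=2, p3=1, p4=3, p5=3)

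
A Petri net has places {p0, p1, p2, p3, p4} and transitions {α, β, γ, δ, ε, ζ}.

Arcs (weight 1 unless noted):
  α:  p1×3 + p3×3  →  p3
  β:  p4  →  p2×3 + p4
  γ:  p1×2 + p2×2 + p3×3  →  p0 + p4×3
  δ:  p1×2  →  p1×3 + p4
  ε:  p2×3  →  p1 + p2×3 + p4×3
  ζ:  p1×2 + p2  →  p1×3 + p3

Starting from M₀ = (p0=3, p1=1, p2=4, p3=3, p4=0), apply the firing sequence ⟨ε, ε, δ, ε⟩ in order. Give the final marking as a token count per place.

(p0=3, p1=5, p2=4, p3=3, p4=10)

step 1: fire ε:  (p0=3, p1=1, p2=4, p3=3, p4=0) → (p0=3, p1=2, p2=4, p3=3, p4=3)
step 2: fire ε:  (p0=3, p1=2, p2=4, p3=3, p4=3) → (p0=3, p1=3, p2=4, p3=3, p4=6)
step 3: fire δ:  (p0=3, p1=3, p2=4, p3=3, p4=6) → (p0=3, p1=4, p2=4, p3=3, p4=7)
step 4: fire ε:  (p0=3, p1=4, p2=4, p3=3, p4=7) → (p0=3, p1=5, p2=4, p3=3, p4=10)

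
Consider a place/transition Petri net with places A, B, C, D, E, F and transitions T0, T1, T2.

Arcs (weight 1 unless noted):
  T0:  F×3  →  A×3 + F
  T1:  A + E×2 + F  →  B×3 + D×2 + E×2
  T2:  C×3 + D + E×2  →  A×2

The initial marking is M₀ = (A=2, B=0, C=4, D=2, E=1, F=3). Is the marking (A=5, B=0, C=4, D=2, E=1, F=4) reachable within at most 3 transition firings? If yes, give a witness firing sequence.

depth 0: 1 marking
depth 1: 2 markings reached so far
depth 2: 2 markings reached so far
(frontier empty at depth 2; search complete)
target is not among the 2 markings reachable within 3 steps

NO — not reachable within 3 firings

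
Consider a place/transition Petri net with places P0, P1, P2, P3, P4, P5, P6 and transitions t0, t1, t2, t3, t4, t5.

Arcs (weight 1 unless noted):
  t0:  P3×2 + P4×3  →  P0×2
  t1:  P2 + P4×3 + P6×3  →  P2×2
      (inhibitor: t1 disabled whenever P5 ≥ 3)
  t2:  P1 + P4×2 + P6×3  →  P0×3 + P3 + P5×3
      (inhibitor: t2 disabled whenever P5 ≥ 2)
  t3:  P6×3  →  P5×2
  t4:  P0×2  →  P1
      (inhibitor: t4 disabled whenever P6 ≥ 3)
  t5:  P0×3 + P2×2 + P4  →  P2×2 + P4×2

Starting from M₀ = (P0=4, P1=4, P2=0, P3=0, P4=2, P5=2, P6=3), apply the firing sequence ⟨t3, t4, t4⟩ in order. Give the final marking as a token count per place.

(P0=0, P1=6, P2=0, P3=0, P4=2, P5=4, P6=0)

step 1: fire t3:  (P0=4, P1=4, P2=0, P3=0, P4=2, P5=2, P6=3) → (P0=4, P1=4, P2=0, P3=0, P4=2, P5=4, P6=0)
step 2: fire t4:  (P0=4, P1=4, P2=0, P3=0, P4=2, P5=4, P6=0) → (P0=2, P1=5, P2=0, P3=0, P4=2, P5=4, P6=0)
step 3: fire t4:  (P0=2, P1=5, P2=0, P3=0, P4=2, P5=4, P6=0) → (P0=0, P1=6, P2=0, P3=0, P4=2, P5=4, P6=0)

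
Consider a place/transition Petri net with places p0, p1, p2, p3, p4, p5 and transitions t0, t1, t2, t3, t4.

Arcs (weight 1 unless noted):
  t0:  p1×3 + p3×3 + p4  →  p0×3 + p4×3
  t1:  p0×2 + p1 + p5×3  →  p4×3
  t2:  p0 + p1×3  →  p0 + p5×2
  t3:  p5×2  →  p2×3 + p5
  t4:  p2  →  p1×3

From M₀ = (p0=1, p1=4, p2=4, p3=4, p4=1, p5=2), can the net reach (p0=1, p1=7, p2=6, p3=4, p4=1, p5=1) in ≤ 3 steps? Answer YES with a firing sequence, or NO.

YES — reachable via ⟨t3, t4⟩ (2 firings)

step 1: fire t3:  (p0=1, p1=4, p2=4, p3=4, p4=1, p5=2) → (p0=1, p1=4, p2=7, p3=4, p4=1, p5=1)
step 2: fire t4:  (p0=1, p1=4, p2=7, p3=4, p4=1, p5=1) → (p0=1, p1=7, p2=6, p3=4, p4=1, p5=1)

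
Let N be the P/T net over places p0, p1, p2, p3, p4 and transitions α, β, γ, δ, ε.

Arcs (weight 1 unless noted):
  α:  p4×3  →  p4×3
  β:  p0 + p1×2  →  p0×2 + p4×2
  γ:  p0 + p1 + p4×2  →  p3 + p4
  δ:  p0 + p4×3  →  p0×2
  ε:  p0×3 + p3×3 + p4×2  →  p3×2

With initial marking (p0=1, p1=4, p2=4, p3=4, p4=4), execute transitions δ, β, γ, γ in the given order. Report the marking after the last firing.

(p0=1, p1=0, p2=4, p3=6, p4=1)

step 1: fire δ:  (p0=1, p1=4, p2=4, p3=4, p4=4) → (p0=2, p1=4, p2=4, p3=4, p4=1)
step 2: fire β:  (p0=2, p1=4, p2=4, p3=4, p4=1) → (p0=3, p1=2, p2=4, p3=4, p4=3)
step 3: fire γ:  (p0=3, p1=2, p2=4, p3=4, p4=3) → (p0=2, p1=1, p2=4, p3=5, p4=2)
step 4: fire γ:  (p0=2, p1=1, p2=4, p3=5, p4=2) → (p0=1, p1=0, p2=4, p3=6, p4=1)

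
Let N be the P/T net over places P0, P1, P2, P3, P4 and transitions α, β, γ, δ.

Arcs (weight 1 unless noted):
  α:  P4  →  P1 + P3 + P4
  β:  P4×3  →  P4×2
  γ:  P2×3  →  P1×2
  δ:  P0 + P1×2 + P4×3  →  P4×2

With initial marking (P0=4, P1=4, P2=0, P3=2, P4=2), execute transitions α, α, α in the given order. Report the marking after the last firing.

(P0=4, P1=7, P2=0, P3=5, P4=2)

step 1: fire α:  (P0=4, P1=4, P2=0, P3=2, P4=2) → (P0=4, P1=5, P2=0, P3=3, P4=2)
step 2: fire α:  (P0=4, P1=5, P2=0, P3=3, P4=2) → (P0=4, P1=6, P2=0, P3=4, P4=2)
step 3: fire α:  (P0=4, P1=6, P2=0, P3=4, P4=2) → (P0=4, P1=7, P2=0, P3=5, P4=2)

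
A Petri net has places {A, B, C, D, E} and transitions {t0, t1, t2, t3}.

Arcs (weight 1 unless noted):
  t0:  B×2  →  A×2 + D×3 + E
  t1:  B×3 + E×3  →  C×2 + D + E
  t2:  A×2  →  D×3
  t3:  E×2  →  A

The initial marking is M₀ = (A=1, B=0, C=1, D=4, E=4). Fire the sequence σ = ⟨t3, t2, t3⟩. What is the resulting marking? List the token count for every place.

(A=1, B=0, C=1, D=7, E=0)

step 1: fire t3:  (A=1, B=0, C=1, D=4, E=4) → (A=2, B=0, C=1, D=4, E=2)
step 2: fire t2:  (A=2, B=0, C=1, D=4, E=2) → (A=0, B=0, C=1, D=7, E=2)
step 3: fire t3:  (A=0, B=0, C=1, D=7, E=2) → (A=1, B=0, C=1, D=7, E=0)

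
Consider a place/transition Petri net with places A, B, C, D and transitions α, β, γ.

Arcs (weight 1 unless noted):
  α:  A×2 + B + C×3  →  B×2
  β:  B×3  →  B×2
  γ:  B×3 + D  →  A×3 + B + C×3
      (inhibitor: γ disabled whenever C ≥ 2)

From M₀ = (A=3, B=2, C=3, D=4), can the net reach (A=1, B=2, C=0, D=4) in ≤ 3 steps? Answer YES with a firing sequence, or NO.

step 1: fire α:  (A=3, B=2, C=3, D=4) → (A=1, B=3, C=0, D=4)
step 2: fire β:  (A=1, B=3, C=0, D=4) → (A=1, B=2, C=0, D=4)

YES — reachable via ⟨α, β⟩ (2 firings)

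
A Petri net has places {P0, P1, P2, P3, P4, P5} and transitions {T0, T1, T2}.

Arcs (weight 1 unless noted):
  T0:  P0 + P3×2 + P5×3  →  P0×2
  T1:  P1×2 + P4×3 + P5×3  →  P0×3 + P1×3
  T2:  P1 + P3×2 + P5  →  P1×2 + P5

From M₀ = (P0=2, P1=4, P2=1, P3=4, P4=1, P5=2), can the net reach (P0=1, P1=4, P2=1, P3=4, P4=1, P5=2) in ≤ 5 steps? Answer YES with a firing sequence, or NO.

depth 0: 1 marking
depth 1: 2 markings reached so far
depth 2: 3 markings reached so far
depth 3: 3 markings reached so far
(frontier empty at depth 3; search complete)
target is not among the 3 markings reachable within 5 steps

NO — not reachable within 5 firings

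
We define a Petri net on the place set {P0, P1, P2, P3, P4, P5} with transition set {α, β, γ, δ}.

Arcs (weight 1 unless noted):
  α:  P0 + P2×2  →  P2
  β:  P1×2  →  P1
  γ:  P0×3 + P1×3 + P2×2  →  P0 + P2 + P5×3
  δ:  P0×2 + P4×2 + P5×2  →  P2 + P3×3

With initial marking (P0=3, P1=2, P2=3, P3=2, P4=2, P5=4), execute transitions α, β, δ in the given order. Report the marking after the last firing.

(P0=0, P1=1, P2=3, P3=5, P4=0, P5=2)

step 1: fire α:  (P0=3, P1=2, P2=3, P3=2, P4=2, P5=4) → (P0=2, P1=2, P2=2, P3=2, P4=2, P5=4)
step 2: fire β:  (P0=2, P1=2, P2=2, P3=2, P4=2, P5=4) → (P0=2, P1=1, P2=2, P3=2, P4=2, P5=4)
step 3: fire δ:  (P0=2, P1=1, P2=2, P3=2, P4=2, P5=4) → (P0=0, P1=1, P2=3, P3=5, P4=0, P5=2)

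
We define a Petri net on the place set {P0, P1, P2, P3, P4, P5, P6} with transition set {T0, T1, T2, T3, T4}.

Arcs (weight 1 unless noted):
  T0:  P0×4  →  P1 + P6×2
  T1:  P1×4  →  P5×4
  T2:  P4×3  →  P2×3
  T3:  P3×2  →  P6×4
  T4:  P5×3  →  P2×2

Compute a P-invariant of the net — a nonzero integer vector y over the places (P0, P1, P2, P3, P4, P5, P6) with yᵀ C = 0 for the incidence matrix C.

y = (P0:1, P1:4, P2:6, P3:0, P4:6, P5:4, P6:0)

Incidence matrix C (rows=places, cols=transitions):
       T0   T1   T2   T3   T4
   P0  -4    0    0    0    0
   P1   1   -4    0    0    0
   P2   0    0    3    0    2
   P3   0    0    0   -2    0
   P4   0    0   -3    0    0
   P5   0    4    0    0   -3
   P6   2    0    0    4    0

Candidate y = [1, 4, 6, 0, 6, 4, 0]; check y·C column-wise:
  col T0: 1·-4 + 4·1 + 6·0 + 6·0 + 4·0 + 0·2 = 0
  col T1: 1·0 + 4·-4 + 6·0 + 6·0 + 4·4 = 0
  col T2: 1·0 + 4·0 + 6·3 + 6·-3 + 4·0 = 0
  col T3: 1·0 + 4·0 + 6·0 + 0·-2 + 6·0 + 4·0 + 0·4 = 0
  col T4: 1·0 + 4·0 + 6·2 + 6·0 + 4·-3 = 0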